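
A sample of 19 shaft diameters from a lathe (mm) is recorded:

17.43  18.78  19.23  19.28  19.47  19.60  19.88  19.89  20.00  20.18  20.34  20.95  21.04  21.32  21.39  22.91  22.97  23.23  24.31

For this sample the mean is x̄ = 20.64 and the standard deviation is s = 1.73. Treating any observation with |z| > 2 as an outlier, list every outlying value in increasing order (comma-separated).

24.31

Cutoffs at x̄ ± 2s: 20.64 ± 2·1.73 = [17.18, 24.10].
24.31: z = 2.12, |z| > 2 → outlier.
Every other value lies within [17.18, 24.10].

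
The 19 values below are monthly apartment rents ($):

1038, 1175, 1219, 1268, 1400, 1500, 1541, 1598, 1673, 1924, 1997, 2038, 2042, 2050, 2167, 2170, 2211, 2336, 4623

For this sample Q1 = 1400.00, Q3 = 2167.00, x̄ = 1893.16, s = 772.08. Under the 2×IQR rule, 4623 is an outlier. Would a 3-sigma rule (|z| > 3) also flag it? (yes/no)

yes

z = (4623 − 1893.16) / 772.08 = 3.54.
|z| = 3.54 > 3.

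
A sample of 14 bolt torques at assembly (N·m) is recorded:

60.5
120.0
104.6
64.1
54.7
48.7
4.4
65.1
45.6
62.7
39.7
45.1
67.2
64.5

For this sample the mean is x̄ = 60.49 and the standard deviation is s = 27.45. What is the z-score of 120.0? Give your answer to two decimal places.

2.17

z = (120.0 − 60.49) / 27.45 = 2.17.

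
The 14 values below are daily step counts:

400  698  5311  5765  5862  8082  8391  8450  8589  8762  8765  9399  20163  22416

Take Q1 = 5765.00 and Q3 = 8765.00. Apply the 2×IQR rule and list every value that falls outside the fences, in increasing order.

IQR = Q3 − Q1 = 8765.00 − 5765.00 = 3000.00.
Lower fence = Q1 − 2·IQR = 5765.00 − 6000.00 = -235.00.
Upper fence = Q3 + 2·IQR = 8765.00 + 6000.00 = 14765.00.
20163 > 14765.00 → outlier.
22416 > 14765.00 → outlier.
All remaining values lie within [-235.00, 14765.00].

20163, 22416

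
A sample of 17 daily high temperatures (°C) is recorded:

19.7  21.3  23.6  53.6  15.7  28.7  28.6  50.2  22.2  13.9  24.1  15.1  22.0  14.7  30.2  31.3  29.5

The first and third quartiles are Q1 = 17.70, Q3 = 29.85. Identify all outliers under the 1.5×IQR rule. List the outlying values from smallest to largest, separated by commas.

IQR = Q3 − Q1 = 29.85 − 17.70 = 12.15.
Lower fence = Q1 − 1.5·IQR = 17.70 − 18.225 = -0.525.
Upper fence = Q3 + 1.5·IQR = 29.85 + 18.225 = 48.075.
50.2 > 48.075 → outlier.
53.6 > 48.075 → outlier.
All remaining values lie within [-0.525, 48.075].

50.2, 53.6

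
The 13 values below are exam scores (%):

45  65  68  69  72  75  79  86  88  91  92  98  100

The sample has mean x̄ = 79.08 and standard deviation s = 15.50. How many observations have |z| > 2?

1

Cutoffs: x̄ ± 2s = [48.08, 110.08].
Outside the cutoffs: 45.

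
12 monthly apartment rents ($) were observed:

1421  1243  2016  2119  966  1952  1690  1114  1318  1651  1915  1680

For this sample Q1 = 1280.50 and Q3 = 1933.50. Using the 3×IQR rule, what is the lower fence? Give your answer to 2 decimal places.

IQR = Q3 − Q1 = 1933.50 − 1280.50 = 653.00.
Lower fence = Q1 − 3·IQR = 1280.50 − 1959.00 = -678.50.
Upper fence = Q3 + 3·IQR = 1933.50 + 1959.00 = 3892.50.

-678.50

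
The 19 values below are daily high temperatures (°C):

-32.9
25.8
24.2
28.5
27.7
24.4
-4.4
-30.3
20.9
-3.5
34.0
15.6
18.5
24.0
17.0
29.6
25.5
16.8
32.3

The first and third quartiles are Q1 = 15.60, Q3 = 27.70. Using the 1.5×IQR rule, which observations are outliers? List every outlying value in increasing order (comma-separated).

-32.9, -30.3, -4.4, -3.5

IQR = Q3 − Q1 = 27.70 − 15.60 = 12.10.
Lower fence = Q1 − 1.5·IQR = 15.60 − 18.15 = -2.55.
Upper fence = Q3 + 1.5·IQR = 27.70 + 18.15 = 45.85.
-32.9 < -2.55 → outlier.
-30.3 < -2.55 → outlier.
-4.4 < -2.55 → outlier.
-3.5 < -2.55 → outlier.
All remaining values lie within [-2.55, 45.85].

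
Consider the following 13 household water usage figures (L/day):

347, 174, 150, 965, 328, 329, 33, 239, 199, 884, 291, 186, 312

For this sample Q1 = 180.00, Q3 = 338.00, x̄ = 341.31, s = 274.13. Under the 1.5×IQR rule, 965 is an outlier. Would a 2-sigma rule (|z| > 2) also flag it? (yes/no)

yes

z = (965 − 341.31) / 274.13 = 2.28.
|z| = 2.28 > 2.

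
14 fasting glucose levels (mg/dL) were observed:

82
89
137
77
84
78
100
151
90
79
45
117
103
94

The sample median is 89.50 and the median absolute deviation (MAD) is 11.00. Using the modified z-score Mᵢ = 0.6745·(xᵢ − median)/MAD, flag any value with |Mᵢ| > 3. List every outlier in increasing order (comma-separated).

|Mᵢ| > 3 ⇔ |xᵢ − 89.50| > 3·11.00/0.6745 = 48.93.
So outliers lie outside [40.57, 138.43].
151: M = 3.77 → outlier.

151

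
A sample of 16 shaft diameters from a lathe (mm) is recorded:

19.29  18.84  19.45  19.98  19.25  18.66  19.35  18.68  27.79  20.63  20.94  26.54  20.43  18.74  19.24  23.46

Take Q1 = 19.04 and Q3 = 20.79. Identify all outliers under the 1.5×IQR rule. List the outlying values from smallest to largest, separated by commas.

IQR = Q3 − Q1 = 20.79 − 19.04 = 1.75.
Lower fence = Q1 − 1.5·IQR = 19.04 − 2.625 = 16.415.
Upper fence = Q3 + 1.5·IQR = 20.79 + 2.625 = 23.415.
23.46 > 23.415 → outlier.
26.54 > 23.415 → outlier.
27.79 > 23.415 → outlier.
All remaining values lie within [16.415, 23.415].

23.46, 26.54, 27.79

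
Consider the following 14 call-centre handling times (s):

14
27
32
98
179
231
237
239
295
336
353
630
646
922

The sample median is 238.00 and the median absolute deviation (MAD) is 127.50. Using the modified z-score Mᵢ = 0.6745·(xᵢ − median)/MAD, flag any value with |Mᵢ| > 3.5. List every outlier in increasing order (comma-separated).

|Mᵢ| > 3.5 ⇔ |xᵢ − 238.00| > 3.5·127.50/0.6745 = 661.60.
So outliers lie outside [-423.60, 899.60].
922: M = 3.62 → outlier.

922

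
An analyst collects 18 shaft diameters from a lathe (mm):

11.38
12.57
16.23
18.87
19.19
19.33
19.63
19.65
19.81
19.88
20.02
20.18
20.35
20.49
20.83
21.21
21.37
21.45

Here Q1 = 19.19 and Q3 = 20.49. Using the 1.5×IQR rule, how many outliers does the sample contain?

IQR = 1.30; fences at 19.19 − 1.95 = 17.24 and 20.49 + 1.95 = 22.44.
Outside the cutoffs: 11.38, 12.57, 16.23.

3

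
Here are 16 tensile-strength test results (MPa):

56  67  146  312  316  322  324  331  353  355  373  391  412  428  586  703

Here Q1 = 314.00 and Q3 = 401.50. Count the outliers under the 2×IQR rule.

4

IQR = 87.50; fences at 314.00 − 175.00 = 139.00 and 401.50 + 175.00 = 576.50.
Outside the cutoffs: 56, 67, 586, 703.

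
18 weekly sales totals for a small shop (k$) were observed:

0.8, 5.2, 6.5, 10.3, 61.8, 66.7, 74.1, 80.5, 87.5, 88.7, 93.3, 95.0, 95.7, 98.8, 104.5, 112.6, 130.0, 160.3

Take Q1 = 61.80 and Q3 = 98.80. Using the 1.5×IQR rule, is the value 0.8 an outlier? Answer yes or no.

yes

IQR = Q3 − Q1 = 98.80 − 61.80 = 37.00.
Lower fence = Q1 − 1.5·IQR = 61.80 − 55.50 = 6.30.
Upper fence = Q3 + 1.5·IQR = 98.80 + 55.50 = 154.30.
0.8 lies below the lower fence.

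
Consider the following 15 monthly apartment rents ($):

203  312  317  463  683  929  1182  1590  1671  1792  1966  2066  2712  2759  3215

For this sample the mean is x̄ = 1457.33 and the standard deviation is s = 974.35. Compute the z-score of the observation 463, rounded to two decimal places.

-1.02

z = (463 − 1457.33) / 974.35 = -1.02.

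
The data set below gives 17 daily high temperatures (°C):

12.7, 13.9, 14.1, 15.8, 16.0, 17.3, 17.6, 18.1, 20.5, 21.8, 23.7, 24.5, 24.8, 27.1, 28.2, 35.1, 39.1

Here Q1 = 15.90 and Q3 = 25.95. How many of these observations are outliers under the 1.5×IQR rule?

0

IQR = 10.05; fences at 15.90 − 15.075 = 0.825 and 25.95 + 15.075 = 41.025.
Every value lies within the cutoffs.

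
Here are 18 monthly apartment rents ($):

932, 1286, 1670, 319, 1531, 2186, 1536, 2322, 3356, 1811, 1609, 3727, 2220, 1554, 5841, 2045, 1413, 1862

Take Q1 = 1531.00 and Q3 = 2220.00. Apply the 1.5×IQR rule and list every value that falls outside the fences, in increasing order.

319, 3356, 3727, 5841

IQR = Q3 − Q1 = 2220.00 − 1531.00 = 689.00.
Lower fence = Q1 − 1.5·IQR = 1531.00 − 1033.50 = 497.50.
Upper fence = Q3 + 1.5·IQR = 2220.00 + 1033.50 = 3253.50.
319 < 497.50 → outlier.
3356 > 3253.50 → outlier.
3727 > 3253.50 → outlier.
5841 > 3253.50 → outlier.
All remaining values lie within [497.50, 3253.50].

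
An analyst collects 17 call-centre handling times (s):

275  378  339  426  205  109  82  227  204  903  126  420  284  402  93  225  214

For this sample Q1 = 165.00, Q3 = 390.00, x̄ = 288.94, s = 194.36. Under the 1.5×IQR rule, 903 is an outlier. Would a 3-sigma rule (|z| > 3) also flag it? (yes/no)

yes

z = (903 − 288.94) / 194.36 = 3.16.
|z| = 3.16 > 3.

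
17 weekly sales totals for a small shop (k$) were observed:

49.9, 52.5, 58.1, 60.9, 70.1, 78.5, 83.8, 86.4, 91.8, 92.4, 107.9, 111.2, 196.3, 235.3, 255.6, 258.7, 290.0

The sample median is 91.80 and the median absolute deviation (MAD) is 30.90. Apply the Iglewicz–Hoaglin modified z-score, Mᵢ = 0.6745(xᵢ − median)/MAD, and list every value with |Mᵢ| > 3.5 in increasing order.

255.6, 258.7, 290.0

|Mᵢ| > 3.5 ⇔ |xᵢ − 91.80| > 3.5·30.90/0.6745 = 160.34.
So outliers lie outside [-68.54, 252.14].
255.6: M = 3.58 → outlier.
258.7: M = 3.64 → outlier.
290.0: M = 4.33 → outlier.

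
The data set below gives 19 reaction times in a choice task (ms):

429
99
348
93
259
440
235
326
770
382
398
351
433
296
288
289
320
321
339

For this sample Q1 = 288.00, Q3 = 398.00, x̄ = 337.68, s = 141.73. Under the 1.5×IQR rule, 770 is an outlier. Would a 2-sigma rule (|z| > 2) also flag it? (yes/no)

yes

z = (770 − 337.68) / 141.73 = 3.05.
|z| = 3.05 > 2.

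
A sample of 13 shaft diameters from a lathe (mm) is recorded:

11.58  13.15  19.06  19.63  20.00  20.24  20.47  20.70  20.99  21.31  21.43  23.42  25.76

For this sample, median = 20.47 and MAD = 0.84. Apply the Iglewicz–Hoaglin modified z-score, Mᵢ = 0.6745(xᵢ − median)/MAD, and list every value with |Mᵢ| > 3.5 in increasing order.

|Mᵢ| > 3.5 ⇔ |xᵢ − 20.47| > 3.5·0.84/0.6745 = 4.36.
So outliers lie outside [16.11, 24.83].
11.58: M = -7.14 → outlier.
13.15: M = -5.88 → outlier.
25.76: M = 4.25 → outlier.

11.58, 13.15, 25.76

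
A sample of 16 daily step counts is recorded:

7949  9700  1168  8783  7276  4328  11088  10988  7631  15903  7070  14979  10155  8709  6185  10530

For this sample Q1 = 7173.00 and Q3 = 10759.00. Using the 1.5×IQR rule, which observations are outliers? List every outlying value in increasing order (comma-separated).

IQR = Q3 − Q1 = 10759.00 − 7173.00 = 3586.00.
Lower fence = Q1 − 1.5·IQR = 7173.00 − 5379.00 = 1794.00.
Upper fence = Q3 + 1.5·IQR = 10759.00 + 5379.00 = 16138.00.
1168 < 1794.00 → outlier.
All remaining values lie within [1794.00, 16138.00].

1168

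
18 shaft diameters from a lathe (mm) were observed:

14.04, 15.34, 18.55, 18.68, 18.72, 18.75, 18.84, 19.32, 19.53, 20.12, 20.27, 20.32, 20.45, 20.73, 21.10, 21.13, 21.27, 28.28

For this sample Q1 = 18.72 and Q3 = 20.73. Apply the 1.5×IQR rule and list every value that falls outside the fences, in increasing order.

14.04, 15.34, 28.28

IQR = Q3 − Q1 = 20.73 − 18.72 = 2.01.
Lower fence = Q1 − 1.5·IQR = 18.72 − 3.015 = 15.705.
Upper fence = Q3 + 1.5·IQR = 20.73 + 3.015 = 23.745.
14.04 < 15.705 → outlier.
15.34 < 15.705 → outlier.
28.28 > 23.745 → outlier.
All remaining values lie within [15.705, 23.745].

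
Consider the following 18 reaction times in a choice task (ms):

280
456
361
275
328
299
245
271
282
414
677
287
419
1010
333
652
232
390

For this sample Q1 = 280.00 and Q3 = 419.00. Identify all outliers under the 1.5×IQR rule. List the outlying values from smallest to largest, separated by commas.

IQR = Q3 − Q1 = 419.00 − 280.00 = 139.00.
Lower fence = Q1 − 1.5·IQR = 280.00 − 208.50 = 71.50.
Upper fence = Q3 + 1.5·IQR = 419.00 + 208.50 = 627.50.
652 > 627.50 → outlier.
677 > 627.50 → outlier.
1010 > 627.50 → outlier.
All remaining values lie within [71.50, 627.50].

652, 677, 1010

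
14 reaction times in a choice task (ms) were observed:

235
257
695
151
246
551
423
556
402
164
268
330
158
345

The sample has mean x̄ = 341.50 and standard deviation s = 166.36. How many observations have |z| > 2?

Cutoffs: x̄ ± 2s = [8.78, 674.22].
Outside the cutoffs: 695.

1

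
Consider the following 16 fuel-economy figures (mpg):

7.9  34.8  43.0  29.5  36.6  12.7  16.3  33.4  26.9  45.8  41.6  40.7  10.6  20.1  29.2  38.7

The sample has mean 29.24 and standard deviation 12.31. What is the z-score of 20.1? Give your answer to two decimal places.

-0.74

z = (20.1 − 29.24) / 12.31 = -0.74.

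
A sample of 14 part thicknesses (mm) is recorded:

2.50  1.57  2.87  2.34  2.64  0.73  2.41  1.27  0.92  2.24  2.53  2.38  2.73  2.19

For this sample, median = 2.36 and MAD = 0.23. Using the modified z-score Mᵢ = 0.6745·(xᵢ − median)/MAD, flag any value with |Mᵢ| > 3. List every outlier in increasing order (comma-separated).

0.73, 0.92, 1.27

|Mᵢ| > 3 ⇔ |xᵢ − 2.36| > 3·0.23/0.6745 = 1.02.
So outliers lie outside [1.34, 3.38].
0.73: M = -4.78 → outlier.
0.92: M = -4.22 → outlier.
1.27: M = -3.20 → outlier.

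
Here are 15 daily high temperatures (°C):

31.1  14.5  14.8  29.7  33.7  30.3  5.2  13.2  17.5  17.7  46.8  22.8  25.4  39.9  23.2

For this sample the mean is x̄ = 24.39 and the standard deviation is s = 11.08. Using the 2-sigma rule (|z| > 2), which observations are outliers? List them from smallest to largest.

46.8

Cutoffs at x̄ ± 2s: 24.39 ± 2·11.08 = [2.23, 46.55].
46.8: z = 2.02, |z| > 2 → outlier.
Every other value lies within [2.23, 46.55].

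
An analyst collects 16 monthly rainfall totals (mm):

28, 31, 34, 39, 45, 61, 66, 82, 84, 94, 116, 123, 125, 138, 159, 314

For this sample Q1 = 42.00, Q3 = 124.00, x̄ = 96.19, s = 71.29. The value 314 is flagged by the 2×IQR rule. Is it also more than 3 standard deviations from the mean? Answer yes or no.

z = (314 − 96.19) / 71.29 = 3.06.
|z| = 3.06 > 3.

yes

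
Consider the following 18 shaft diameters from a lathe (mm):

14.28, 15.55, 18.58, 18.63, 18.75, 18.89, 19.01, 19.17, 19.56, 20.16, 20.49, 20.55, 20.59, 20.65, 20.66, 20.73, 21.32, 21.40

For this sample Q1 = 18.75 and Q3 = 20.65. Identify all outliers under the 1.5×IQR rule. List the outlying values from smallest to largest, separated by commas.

IQR = Q3 − Q1 = 20.65 − 18.75 = 1.90.
Lower fence = Q1 − 1.5·IQR = 18.75 − 2.85 = 15.90.
Upper fence = Q3 + 1.5·IQR = 20.65 + 2.85 = 23.50.
14.28 < 15.90 → outlier.
15.55 < 15.90 → outlier.
All remaining values lie within [15.90, 23.50].

14.28, 15.55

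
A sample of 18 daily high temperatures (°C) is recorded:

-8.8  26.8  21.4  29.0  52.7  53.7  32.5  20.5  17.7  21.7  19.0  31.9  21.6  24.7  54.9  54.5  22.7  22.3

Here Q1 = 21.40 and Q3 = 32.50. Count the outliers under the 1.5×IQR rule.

IQR = 11.10; fences at 21.40 − 16.65 = 4.75 and 32.50 + 16.65 = 49.15.
Outside the cutoffs: -8.8, 52.7, 53.7, 54.5, 54.9.

5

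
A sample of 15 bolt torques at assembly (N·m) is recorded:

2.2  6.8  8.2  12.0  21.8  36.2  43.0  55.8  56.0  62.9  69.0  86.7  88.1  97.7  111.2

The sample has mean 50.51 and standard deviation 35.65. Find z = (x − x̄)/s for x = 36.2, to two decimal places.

-0.40

z = (36.2 − 50.51) / 35.65 = -0.40.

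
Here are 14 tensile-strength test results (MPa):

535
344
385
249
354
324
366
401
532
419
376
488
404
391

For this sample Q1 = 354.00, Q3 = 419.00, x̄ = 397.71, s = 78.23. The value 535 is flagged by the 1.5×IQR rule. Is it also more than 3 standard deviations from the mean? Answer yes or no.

z = (535 − 397.71) / 78.23 = 1.75.
|z| = 1.75 ≤ 3.

no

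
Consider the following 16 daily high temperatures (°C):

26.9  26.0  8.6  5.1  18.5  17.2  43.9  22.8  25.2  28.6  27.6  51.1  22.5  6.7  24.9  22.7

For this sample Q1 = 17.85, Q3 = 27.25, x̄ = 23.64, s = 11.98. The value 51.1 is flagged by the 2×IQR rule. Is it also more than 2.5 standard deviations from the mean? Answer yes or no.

no

z = (51.1 − 23.64) / 11.98 = 2.29.
|z| = 2.29 ≤ 2.5.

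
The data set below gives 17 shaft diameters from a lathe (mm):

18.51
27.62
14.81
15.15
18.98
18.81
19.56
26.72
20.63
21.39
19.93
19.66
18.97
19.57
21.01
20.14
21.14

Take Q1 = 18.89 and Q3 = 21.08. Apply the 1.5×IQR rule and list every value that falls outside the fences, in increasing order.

14.81, 15.15, 26.72, 27.62

IQR = Q3 − Q1 = 21.08 − 18.89 = 2.19.
Lower fence = Q1 − 1.5·IQR = 18.89 − 3.285 = 15.605.
Upper fence = Q3 + 1.5·IQR = 21.08 + 3.285 = 24.365.
14.81 < 15.605 → outlier.
15.15 < 15.605 → outlier.
26.72 > 24.365 → outlier.
27.62 > 24.365 → outlier.
All remaining values lie within [15.605, 24.365].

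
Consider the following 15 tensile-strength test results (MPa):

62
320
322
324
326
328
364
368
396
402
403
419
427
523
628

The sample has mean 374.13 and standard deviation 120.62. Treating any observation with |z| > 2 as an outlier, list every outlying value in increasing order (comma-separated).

Cutoffs at x̄ ± 2s: 374.13 ± 2·120.62 = [132.89, 615.37].
62: z = -2.59, |z| > 2 → outlier.
628: z = 2.10, |z| > 2 → outlier.
Every other value lies within [132.89, 615.37].

62, 628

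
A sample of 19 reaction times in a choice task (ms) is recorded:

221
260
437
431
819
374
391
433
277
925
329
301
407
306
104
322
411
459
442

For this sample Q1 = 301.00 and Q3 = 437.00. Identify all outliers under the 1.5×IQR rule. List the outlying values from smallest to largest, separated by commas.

819, 925

IQR = Q3 − Q1 = 437.00 − 301.00 = 136.00.
Lower fence = Q1 − 1.5·IQR = 301.00 − 204.00 = 97.00.
Upper fence = Q3 + 1.5·IQR = 437.00 + 204.00 = 641.00.
819 > 641.00 → outlier.
925 > 641.00 → outlier.
All remaining values lie within [97.00, 641.00].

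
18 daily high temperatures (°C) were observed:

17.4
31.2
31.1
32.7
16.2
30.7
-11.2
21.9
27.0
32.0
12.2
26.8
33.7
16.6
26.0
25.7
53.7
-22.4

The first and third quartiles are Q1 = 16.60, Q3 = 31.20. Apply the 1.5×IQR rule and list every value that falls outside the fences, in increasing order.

-22.4, -11.2, 53.7

IQR = Q3 − Q1 = 31.20 − 16.60 = 14.60.
Lower fence = Q1 − 1.5·IQR = 16.60 − 21.90 = -5.30.
Upper fence = Q3 + 1.5·IQR = 31.20 + 21.90 = 53.10.
-22.4 < -5.30 → outlier.
-11.2 < -5.30 → outlier.
53.7 > 53.10 → outlier.
All remaining values lie within [-5.30, 53.10].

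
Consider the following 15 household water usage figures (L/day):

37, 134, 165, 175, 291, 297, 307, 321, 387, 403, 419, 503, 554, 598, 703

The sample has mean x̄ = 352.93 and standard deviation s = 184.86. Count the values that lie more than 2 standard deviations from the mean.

0

Cutoffs: x̄ ± 2s = [-16.79, 722.65].
Every value lies within the cutoffs.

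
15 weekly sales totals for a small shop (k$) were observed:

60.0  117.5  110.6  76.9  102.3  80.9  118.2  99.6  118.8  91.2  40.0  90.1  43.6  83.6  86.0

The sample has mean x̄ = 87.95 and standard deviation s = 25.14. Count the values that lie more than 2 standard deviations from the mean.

Cutoffs: x̄ ± 2s = [37.67, 138.23].
Every value lies within the cutoffs.

0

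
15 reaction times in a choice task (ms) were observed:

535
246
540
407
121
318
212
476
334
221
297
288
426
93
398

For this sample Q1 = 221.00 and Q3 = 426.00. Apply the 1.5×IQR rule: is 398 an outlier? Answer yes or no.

IQR = Q3 − Q1 = 426.00 − 221.00 = 205.00.
Lower fence = Q1 − 1.5·IQR = 221.00 − 307.50 = -86.50.
Upper fence = Q3 + 1.5·IQR = 426.00 + 307.50 = 733.50.
398 lies within [-86.50, 733.50].

no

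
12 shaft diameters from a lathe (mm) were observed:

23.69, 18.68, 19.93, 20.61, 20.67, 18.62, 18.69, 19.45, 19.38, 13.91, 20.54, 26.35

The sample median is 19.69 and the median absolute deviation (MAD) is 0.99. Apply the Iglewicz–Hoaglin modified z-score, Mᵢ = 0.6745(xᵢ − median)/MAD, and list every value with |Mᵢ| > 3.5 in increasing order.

|Mᵢ| > 3.5 ⇔ |xᵢ − 19.69| > 3.5·0.99/0.6745 = 5.14.
So outliers lie outside [14.55, 24.83].
13.91: M = -3.94 → outlier.
26.35: M = 4.54 → outlier.

13.91, 26.35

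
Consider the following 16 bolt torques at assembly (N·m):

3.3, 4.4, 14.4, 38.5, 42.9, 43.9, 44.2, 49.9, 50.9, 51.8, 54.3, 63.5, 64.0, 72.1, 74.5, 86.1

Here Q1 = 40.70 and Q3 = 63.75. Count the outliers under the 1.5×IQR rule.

IQR = 23.05; fences at 40.70 − 34.575 = 6.125 and 63.75 + 34.575 = 98.325.
Outside the cutoffs: 3.3, 4.4.

2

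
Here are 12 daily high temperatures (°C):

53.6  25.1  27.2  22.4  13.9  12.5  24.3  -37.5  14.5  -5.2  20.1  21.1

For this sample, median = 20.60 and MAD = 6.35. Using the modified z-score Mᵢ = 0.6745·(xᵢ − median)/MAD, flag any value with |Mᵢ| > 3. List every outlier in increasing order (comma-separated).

|Mᵢ| > 3 ⇔ |xᵢ − 20.60| > 3·6.35/0.6745 = 28.24.
So outliers lie outside [-7.64, 48.84].
-37.5: M = -6.17 → outlier.
53.6: M = 3.51 → outlier.

-37.5, 53.6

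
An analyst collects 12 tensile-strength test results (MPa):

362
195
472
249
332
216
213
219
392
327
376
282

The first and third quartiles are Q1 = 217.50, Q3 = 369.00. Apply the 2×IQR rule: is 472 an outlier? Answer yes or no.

no

IQR = Q3 − Q1 = 369.00 − 217.50 = 151.50.
Lower fence = Q1 − 2·IQR = 217.50 − 303.00 = -85.50.
Upper fence = Q3 + 2·IQR = 369.00 + 303.00 = 672.00.
472 lies within [-85.50, 672.00].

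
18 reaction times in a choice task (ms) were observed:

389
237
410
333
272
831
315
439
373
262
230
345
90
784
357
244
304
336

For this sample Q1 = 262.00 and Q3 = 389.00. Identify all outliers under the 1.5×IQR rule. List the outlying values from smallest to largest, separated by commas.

IQR = Q3 − Q1 = 389.00 − 262.00 = 127.00.
Lower fence = Q1 − 1.5·IQR = 262.00 − 190.50 = 71.50.
Upper fence = Q3 + 1.5·IQR = 389.00 + 190.50 = 579.50.
784 > 579.50 → outlier.
831 > 579.50 → outlier.
All remaining values lie within [71.50, 579.50].

784, 831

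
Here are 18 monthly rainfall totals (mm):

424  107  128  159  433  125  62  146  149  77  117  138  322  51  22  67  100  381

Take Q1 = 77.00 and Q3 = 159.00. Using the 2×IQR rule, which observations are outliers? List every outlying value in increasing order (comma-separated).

381, 424, 433

IQR = Q3 − Q1 = 159.00 − 77.00 = 82.00.
Lower fence = Q1 − 2·IQR = 77.00 − 164.00 = -87.00.
Upper fence = Q3 + 2·IQR = 159.00 + 164.00 = 323.00.
381 > 323.00 → outlier.
424 > 323.00 → outlier.
433 > 323.00 → outlier.
All remaining values lie within [-87.00, 323.00].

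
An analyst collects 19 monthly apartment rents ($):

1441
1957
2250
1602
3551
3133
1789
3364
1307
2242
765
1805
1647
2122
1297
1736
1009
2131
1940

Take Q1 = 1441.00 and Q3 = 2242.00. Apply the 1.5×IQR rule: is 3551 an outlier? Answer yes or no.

IQR = Q3 − Q1 = 2242.00 − 1441.00 = 801.00.
Lower fence = Q1 − 1.5·IQR = 1441.00 − 1201.50 = 239.50.
Upper fence = Q3 + 1.5·IQR = 2242.00 + 1201.50 = 3443.50.
3551 lies above the upper fence.

yes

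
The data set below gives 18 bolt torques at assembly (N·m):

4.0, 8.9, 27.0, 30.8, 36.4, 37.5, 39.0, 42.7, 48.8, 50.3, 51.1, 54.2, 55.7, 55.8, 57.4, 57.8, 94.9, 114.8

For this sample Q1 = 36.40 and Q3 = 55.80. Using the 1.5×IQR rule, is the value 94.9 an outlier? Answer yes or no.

yes

IQR = Q3 − Q1 = 55.80 − 36.40 = 19.40.
Lower fence = Q1 − 1.5·IQR = 36.40 − 29.10 = 7.30.
Upper fence = Q3 + 1.5·IQR = 55.80 + 29.10 = 84.90.
94.9 lies above the upper fence.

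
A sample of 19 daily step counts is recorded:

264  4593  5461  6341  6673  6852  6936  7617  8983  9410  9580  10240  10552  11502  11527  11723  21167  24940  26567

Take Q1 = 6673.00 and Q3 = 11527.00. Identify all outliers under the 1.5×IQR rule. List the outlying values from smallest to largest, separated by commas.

21167, 24940, 26567

IQR = Q3 − Q1 = 11527.00 − 6673.00 = 4854.00.
Lower fence = Q1 − 1.5·IQR = 6673.00 − 7281.00 = -608.00.
Upper fence = Q3 + 1.5·IQR = 11527.00 + 7281.00 = 18808.00.
21167 > 18808.00 → outlier.
24940 > 18808.00 → outlier.
26567 > 18808.00 → outlier.
All remaining values lie within [-608.00, 18808.00].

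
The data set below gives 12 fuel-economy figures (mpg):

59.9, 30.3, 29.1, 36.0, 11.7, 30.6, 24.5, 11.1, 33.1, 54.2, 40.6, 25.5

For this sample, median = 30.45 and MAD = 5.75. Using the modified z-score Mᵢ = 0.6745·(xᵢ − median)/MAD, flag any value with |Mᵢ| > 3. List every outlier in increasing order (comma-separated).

|Mᵢ| > 3 ⇔ |xᵢ − 30.45| > 3·5.75/0.6745 = 25.57.
So outliers lie outside [4.88, 56.02].
59.9: M = 3.45 → outlier.

59.9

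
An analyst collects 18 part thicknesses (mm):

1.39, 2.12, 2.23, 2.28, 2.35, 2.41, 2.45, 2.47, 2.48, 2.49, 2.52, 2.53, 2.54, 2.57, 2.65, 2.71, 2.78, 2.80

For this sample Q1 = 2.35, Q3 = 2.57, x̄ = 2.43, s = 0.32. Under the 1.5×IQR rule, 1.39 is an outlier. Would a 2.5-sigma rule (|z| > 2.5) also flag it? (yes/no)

yes

z = (1.39 − 2.43) / 0.32 = -3.25.
|z| = 3.25 > 2.5.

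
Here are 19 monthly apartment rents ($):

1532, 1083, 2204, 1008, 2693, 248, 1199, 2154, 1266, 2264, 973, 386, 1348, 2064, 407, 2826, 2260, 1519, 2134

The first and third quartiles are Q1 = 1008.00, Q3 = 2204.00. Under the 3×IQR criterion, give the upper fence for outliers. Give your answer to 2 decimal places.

5792.00

IQR = Q3 − Q1 = 2204.00 − 1008.00 = 1196.00.
Lower fence = Q1 − 3·IQR = 1008.00 − 3588.00 = -2580.00.
Upper fence = Q3 + 3·IQR = 2204.00 + 3588.00 = 5792.00.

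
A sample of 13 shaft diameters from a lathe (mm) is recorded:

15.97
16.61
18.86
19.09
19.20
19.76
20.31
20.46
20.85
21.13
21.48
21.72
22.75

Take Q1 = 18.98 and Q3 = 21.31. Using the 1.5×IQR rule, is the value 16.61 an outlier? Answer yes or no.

IQR = Q3 − Q1 = 21.31 − 18.98 = 2.33.
Lower fence = Q1 − 1.5·IQR = 18.98 − 3.495 = 15.485.
Upper fence = Q3 + 1.5·IQR = 21.31 + 3.495 = 24.805.
16.61 lies within [15.485, 24.805].

no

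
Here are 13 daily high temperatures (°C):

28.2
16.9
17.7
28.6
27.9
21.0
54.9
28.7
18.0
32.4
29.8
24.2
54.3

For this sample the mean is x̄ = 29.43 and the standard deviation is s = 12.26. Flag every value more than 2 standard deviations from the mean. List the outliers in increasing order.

Cutoffs at x̄ ± 2s: 29.43 ± 2·12.26 = [4.91, 53.95].
54.3: z = 2.03, |z| > 2 → outlier.
54.9: z = 2.08, |z| > 2 → outlier.
Every other value lies within [4.91, 53.95].

54.3, 54.9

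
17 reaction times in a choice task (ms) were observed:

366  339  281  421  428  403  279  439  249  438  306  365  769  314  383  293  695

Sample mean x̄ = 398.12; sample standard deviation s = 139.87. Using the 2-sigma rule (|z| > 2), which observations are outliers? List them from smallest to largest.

Cutoffs at x̄ ± 2s: 398.12 ± 2·139.87 = [118.38, 677.86].
695: z = 2.12, |z| > 2 → outlier.
769: z = 2.65, |z| > 2 → outlier.
Every other value lies within [118.38, 677.86].

695, 769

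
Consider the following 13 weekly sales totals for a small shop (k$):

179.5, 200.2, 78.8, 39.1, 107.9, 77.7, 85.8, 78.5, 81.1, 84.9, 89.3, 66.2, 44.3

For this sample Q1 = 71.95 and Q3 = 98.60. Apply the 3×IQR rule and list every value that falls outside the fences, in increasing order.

179.5, 200.2

IQR = Q3 − Q1 = 98.60 − 71.95 = 26.65.
Lower fence = Q1 − 3·IQR = 71.95 − 79.95 = -8.00.
Upper fence = Q3 + 3·IQR = 98.60 + 79.95 = 178.55.
179.5 > 178.55 → outlier.
200.2 > 178.55 → outlier.
All remaining values lie within [-8.00, 178.55].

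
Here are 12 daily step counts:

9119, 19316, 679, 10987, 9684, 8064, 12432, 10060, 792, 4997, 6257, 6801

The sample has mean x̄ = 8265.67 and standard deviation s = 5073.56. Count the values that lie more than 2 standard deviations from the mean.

Cutoffs: x̄ ± 2s = [-1881.45, 18412.79].
Outside the cutoffs: 19316.

1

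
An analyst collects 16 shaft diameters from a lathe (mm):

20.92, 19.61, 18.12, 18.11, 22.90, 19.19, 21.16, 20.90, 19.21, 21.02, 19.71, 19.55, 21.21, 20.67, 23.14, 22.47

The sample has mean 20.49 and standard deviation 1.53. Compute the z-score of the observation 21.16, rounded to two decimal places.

0.44

z = (21.16 − 20.49) / 1.53 = 0.44.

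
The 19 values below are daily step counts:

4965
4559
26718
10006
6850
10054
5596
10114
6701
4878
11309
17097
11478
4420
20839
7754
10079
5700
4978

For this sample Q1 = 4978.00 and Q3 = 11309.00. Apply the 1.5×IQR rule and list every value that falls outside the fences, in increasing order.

IQR = Q3 − Q1 = 11309.00 − 4978.00 = 6331.00.
Lower fence = Q1 − 1.5·IQR = 4978.00 − 9496.50 = -4518.50.
Upper fence = Q3 + 1.5·IQR = 11309.00 + 9496.50 = 20805.50.
20839 > 20805.50 → outlier.
26718 > 20805.50 → outlier.
All remaining values lie within [-4518.50, 20805.50].

20839, 26718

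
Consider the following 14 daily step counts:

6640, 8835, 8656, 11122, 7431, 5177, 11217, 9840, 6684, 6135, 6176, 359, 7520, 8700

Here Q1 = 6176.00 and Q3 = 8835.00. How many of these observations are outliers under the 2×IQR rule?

1

IQR = 2659.00; fences at 6176.00 − 5318.00 = 858.00 and 8835.00 + 5318.00 = 14153.00.
Outside the cutoffs: 359.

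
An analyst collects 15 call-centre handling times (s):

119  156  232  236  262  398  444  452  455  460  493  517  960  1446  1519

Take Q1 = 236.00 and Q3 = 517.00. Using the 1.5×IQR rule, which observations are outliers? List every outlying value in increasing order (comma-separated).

960, 1446, 1519

IQR = Q3 − Q1 = 517.00 − 236.00 = 281.00.
Lower fence = Q1 − 1.5·IQR = 236.00 − 421.50 = -185.50.
Upper fence = Q3 + 1.5·IQR = 517.00 + 421.50 = 938.50.
960 > 938.50 → outlier.
1446 > 938.50 → outlier.
1519 > 938.50 → outlier.
All remaining values lie within [-185.50, 938.50].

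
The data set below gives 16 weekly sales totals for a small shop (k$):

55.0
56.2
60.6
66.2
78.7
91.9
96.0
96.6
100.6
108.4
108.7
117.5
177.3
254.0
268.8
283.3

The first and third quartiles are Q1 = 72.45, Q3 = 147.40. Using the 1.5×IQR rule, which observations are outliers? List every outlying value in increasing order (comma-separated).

268.8, 283.3

IQR = Q3 − Q1 = 147.40 − 72.45 = 74.95.
Lower fence = Q1 − 1.5·IQR = 72.45 − 112.425 = -39.975.
Upper fence = Q3 + 1.5·IQR = 147.40 + 112.425 = 259.825.
268.8 > 259.825 → outlier.
283.3 > 259.825 → outlier.
All remaining values lie within [-39.975, 259.825].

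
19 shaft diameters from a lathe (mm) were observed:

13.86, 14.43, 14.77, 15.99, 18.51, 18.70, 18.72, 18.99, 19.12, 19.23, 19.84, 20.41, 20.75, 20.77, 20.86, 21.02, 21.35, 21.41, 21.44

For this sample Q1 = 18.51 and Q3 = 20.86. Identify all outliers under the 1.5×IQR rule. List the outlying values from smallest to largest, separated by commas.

13.86, 14.43, 14.77

IQR = Q3 − Q1 = 20.86 − 18.51 = 2.35.
Lower fence = Q1 − 1.5·IQR = 18.51 − 3.525 = 14.985.
Upper fence = Q3 + 1.5·IQR = 20.86 + 3.525 = 24.385.
13.86 < 14.985 → outlier.
14.43 < 14.985 → outlier.
14.77 < 14.985 → outlier.
All remaining values lie within [14.985, 24.385].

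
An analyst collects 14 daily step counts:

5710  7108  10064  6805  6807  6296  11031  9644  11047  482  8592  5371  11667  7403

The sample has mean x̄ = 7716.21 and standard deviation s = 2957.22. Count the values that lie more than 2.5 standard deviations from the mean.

Cutoffs: x̄ ± 2.5s = [323.16, 15109.26].
Every value lies within the cutoffs.

0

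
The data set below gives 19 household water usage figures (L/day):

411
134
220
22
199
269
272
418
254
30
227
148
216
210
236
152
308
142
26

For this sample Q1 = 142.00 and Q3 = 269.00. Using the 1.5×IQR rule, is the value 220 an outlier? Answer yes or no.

IQR = Q3 − Q1 = 269.00 − 142.00 = 127.00.
Lower fence = Q1 − 1.5·IQR = 142.00 − 190.50 = -48.50.
Upper fence = Q3 + 1.5·IQR = 269.00 + 190.50 = 459.50.
220 lies within [-48.50, 459.50].

no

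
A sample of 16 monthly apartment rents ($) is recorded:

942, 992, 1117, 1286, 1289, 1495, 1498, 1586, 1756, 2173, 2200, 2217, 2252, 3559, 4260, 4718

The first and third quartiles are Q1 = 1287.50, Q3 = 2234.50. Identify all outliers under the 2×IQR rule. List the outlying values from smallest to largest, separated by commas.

IQR = Q3 − Q1 = 2234.50 − 1287.50 = 947.00.
Lower fence = Q1 − 2·IQR = 1287.50 − 1894.00 = -606.50.
Upper fence = Q3 + 2·IQR = 2234.50 + 1894.00 = 4128.50.
4260 > 4128.50 → outlier.
4718 > 4128.50 → outlier.
All remaining values lie within [-606.50, 4128.50].

4260, 4718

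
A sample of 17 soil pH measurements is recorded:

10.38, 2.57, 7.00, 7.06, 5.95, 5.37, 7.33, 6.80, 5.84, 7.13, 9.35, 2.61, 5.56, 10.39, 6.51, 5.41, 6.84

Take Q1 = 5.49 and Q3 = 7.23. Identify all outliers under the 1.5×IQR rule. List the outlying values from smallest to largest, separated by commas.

IQR = Q3 − Q1 = 7.23 − 5.49 = 1.74.
Lower fence = Q1 − 1.5·IQR = 5.49 − 2.61 = 2.88.
Upper fence = Q3 + 1.5·IQR = 7.23 + 2.61 = 9.84.
2.57 < 2.88 → outlier.
2.61 < 2.88 → outlier.
10.38 > 9.84 → outlier.
10.39 > 9.84 → outlier.
All remaining values lie within [2.88, 9.84].

2.57, 2.61, 10.38, 10.39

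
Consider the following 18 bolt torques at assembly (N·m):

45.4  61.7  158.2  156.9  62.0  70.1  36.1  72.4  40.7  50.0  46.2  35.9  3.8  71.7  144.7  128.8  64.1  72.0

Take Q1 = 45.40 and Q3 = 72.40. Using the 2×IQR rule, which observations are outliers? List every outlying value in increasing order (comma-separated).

128.8, 144.7, 156.9, 158.2

IQR = Q3 − Q1 = 72.40 − 45.40 = 27.00.
Lower fence = Q1 − 2·IQR = 45.40 − 54.00 = -8.60.
Upper fence = Q3 + 2·IQR = 72.40 + 54.00 = 126.40.
128.8 > 126.40 → outlier.
144.7 > 126.40 → outlier.
156.9 > 126.40 → outlier.
158.2 > 126.40 → outlier.
All remaining values lie within [-8.60, 126.40].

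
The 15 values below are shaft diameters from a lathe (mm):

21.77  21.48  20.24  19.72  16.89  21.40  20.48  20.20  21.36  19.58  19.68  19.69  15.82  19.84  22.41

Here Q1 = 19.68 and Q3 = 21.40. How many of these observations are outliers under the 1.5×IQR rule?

2

IQR = 1.72; fences at 19.68 − 2.58 = 17.10 and 21.40 + 2.58 = 23.98.
Outside the cutoffs: 15.82, 16.89.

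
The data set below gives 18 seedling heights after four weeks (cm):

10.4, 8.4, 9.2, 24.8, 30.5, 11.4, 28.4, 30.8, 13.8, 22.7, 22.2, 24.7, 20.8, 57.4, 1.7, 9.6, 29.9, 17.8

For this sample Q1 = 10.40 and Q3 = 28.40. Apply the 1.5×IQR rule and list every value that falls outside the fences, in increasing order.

57.4

IQR = Q3 − Q1 = 28.40 − 10.40 = 18.00.
Lower fence = Q1 − 1.5·IQR = 10.40 − 27.00 = -16.60.
Upper fence = Q3 + 1.5·IQR = 28.40 + 27.00 = 55.40.
57.4 > 55.40 → outlier.
All remaining values lie within [-16.60, 55.40].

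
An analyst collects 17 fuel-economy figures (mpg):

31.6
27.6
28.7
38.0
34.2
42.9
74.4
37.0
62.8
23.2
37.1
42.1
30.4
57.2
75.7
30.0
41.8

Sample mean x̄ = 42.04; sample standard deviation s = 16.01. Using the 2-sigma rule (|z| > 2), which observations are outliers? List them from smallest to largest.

Cutoffs at x̄ ± 2s: 42.04 ± 2·16.01 = [10.02, 74.06].
74.4: z = 2.02, |z| > 2 → outlier.
75.7: z = 2.10, |z| > 2 → outlier.
Every other value lies within [10.02, 74.06].

74.4, 75.7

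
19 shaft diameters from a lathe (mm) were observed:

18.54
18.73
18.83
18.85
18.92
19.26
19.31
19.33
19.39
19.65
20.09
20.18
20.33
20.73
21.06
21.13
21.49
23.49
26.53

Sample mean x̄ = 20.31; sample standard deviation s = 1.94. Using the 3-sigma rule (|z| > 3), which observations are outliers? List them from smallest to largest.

26.53

Cutoffs at x̄ ± 3s: 20.31 ± 3·1.94 = [14.49, 26.13].
26.53: z = 3.21, |z| > 3 → outlier.
Every other value lies within [14.49, 26.13].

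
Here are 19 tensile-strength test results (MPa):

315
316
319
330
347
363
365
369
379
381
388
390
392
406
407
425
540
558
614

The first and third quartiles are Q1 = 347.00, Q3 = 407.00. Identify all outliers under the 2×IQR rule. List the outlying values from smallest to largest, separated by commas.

540, 558, 614

IQR = Q3 − Q1 = 407.00 − 347.00 = 60.00.
Lower fence = Q1 − 2·IQR = 347.00 − 120.00 = 227.00.
Upper fence = Q3 + 2·IQR = 407.00 + 120.00 = 527.00.
540 > 527.00 → outlier.
558 > 527.00 → outlier.
614 > 527.00 → outlier.
All remaining values lie within [227.00, 527.00].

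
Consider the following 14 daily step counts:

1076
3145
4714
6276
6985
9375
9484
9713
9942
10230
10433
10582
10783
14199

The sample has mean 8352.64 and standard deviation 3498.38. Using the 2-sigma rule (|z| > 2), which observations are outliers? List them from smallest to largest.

Cutoffs at x̄ ± 2s: 8352.64 ± 2·3498.38 = [1355.88, 15349.40].
1076: z = -2.08, |z| > 2 → outlier.
Every other value lies within [1355.88, 15349.40].

1076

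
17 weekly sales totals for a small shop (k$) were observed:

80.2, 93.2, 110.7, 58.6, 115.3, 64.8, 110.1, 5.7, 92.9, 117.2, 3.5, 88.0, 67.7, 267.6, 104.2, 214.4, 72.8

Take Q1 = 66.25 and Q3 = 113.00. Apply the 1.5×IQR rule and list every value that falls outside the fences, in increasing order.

IQR = Q3 − Q1 = 113.00 − 66.25 = 46.75.
Lower fence = Q1 − 1.5·IQR = 66.25 − 70.125 = -3.875.
Upper fence = Q3 + 1.5·IQR = 113.00 + 70.125 = 183.125.
214.4 > 183.125 → outlier.
267.6 > 183.125 → outlier.
All remaining values lie within [-3.875, 183.125].

214.4, 267.6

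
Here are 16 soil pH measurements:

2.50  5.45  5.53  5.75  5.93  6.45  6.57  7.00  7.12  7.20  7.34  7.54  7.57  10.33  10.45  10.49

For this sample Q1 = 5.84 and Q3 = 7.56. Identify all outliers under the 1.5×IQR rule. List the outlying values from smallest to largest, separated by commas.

2.50, 10.33, 10.45, 10.49

IQR = Q3 − Q1 = 7.56 − 5.84 = 1.72.
Lower fence = Q1 − 1.5·IQR = 5.84 − 2.58 = 3.26.
Upper fence = Q3 + 1.5·IQR = 7.56 + 2.58 = 10.14.
2.50 < 3.26 → outlier.
10.33 > 10.14 → outlier.
10.45 > 10.14 → outlier.
10.49 > 10.14 → outlier.
All remaining values lie within [3.26, 10.14].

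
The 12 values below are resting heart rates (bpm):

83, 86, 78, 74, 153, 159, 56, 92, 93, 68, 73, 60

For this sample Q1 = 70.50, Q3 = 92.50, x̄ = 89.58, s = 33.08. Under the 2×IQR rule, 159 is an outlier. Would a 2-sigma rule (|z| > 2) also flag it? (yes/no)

z = (159 − 89.58) / 33.08 = 2.10.
|z| = 2.10 > 2.

yes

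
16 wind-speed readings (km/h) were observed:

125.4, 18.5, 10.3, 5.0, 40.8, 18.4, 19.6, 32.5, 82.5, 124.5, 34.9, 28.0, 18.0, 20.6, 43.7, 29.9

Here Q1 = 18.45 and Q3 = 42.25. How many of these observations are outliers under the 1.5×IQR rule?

IQR = 23.80; fences at 18.45 − 35.70 = -17.25 and 42.25 + 35.70 = 77.95.
Outside the cutoffs: 82.5, 124.5, 125.4.

3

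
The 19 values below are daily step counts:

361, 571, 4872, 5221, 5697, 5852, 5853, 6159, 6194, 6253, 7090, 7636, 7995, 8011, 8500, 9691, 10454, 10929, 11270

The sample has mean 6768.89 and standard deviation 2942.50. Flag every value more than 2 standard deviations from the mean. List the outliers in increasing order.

Cutoffs at x̄ ± 2s: 6768.89 ± 2·2942.50 = [883.89, 12653.89].
361: z = -2.18, |z| > 2 → outlier.
571: z = -2.11, |z| > 2 → outlier.
Every other value lies within [883.89, 12653.89].

361, 571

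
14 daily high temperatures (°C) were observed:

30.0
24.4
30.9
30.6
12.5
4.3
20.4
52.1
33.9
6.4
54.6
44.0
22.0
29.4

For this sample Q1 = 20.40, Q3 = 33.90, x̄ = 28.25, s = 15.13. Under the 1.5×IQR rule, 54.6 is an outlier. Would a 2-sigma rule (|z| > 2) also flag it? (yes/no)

no

z = (54.6 − 28.25) / 15.13 = 1.74.
|z| = 1.74 ≤ 2.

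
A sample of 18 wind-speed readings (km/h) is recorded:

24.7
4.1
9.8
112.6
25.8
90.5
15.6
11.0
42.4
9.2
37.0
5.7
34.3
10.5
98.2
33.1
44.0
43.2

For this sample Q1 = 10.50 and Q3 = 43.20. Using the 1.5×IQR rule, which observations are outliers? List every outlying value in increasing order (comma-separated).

98.2, 112.6

IQR = Q3 − Q1 = 43.20 − 10.50 = 32.70.
Lower fence = Q1 − 1.5·IQR = 10.50 − 49.05 = -38.55.
Upper fence = Q3 + 1.5·IQR = 43.20 + 49.05 = 92.25.
98.2 > 92.25 → outlier.
112.6 > 92.25 → outlier.
All remaining values lie within [-38.55, 92.25].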